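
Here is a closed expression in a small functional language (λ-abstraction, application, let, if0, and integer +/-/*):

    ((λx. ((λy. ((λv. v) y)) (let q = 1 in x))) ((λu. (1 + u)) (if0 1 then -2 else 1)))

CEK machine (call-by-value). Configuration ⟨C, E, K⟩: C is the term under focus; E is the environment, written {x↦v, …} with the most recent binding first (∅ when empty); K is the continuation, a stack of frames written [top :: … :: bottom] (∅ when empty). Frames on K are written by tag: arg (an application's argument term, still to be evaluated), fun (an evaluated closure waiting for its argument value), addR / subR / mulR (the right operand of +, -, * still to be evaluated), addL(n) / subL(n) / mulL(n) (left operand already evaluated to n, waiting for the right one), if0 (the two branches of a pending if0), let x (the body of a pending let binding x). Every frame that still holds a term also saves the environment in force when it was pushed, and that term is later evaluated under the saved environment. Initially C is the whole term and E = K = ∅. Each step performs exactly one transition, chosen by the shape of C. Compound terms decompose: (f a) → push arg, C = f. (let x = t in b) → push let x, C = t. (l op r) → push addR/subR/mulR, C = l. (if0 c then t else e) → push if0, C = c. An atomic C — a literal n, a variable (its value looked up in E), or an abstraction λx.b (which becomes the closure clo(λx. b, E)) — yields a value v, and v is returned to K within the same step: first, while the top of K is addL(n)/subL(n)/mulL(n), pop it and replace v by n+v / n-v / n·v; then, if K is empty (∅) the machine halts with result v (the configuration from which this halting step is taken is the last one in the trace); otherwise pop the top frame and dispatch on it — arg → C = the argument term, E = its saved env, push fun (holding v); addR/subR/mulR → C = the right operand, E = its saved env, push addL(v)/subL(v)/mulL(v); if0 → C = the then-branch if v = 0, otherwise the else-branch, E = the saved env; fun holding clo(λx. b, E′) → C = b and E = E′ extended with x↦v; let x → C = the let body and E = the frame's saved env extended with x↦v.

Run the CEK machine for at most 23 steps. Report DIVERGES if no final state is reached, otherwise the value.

Answer: 2

Machine steps:
step 0: ⟨C=((λx. ((λy. ((λv. v) y)) (let q = 1 in x))) ((λu. (1 + u)) (if0 1 then -2 else 1))); E=∅; K=∅⟩
step 1: ⟨C=(λx. ((λy. ((λv. v) y)) (let q = 1 in x))); E=∅; K=[arg]⟩
step 2: ⟨C=((λu. (1 + u)) (if0 1 then -2 else 1)); E=∅; K=[fun]⟩
step 3: ⟨C=(λu. (1 + u)); E=∅; K=[arg :: fun]⟩
step 4: ⟨C=(if0 1 then -2 else 1); E=∅; K=[fun :: fun]⟩
step 5: ⟨C=1; E=∅; K=[if0 :: fun :: fun]⟩
step 6: ⟨C=1; E=∅; K=[fun :: fun]⟩
step 7: ⟨C=(1 + u); E={u↦1}; K=[fun]⟩
step 8: ⟨C=1; E={u↦1}; K=[addR :: fun]⟩
step 9: ⟨C=u; E={u↦1}; K=[addL(1) :: fun]⟩
step 10: ⟨C=((λy. ((λv. v) y)) (let q = 1 in x)); E={x↦2}; K=∅⟩
step 11: ⟨C=(λy. ((λv. v) y)); E={x↦2}; K=[arg]⟩
step 12: ⟨C=(let q = 1 in x); E={x↦2}; K=[fun]⟩
step 13: ⟨C=1; E={x↦2}; K=[let q :: fun]⟩
step 14: ⟨C=x; E={q↦1, x↦2}; K=[fun]⟩
step 15: ⟨C=((λv. v) y); E={y↦2, x↦2}; K=∅⟩
step 16: ⟨C=(λv. v); E={y↦2, x↦2}; K=[arg]⟩
step 17: ⟨C=y; E={y↦2, x↦2}; K=[fun]⟩
step 18: ⟨C=v; E={v↦2, y↦2, x↦2}; K=∅⟩
→ final value 2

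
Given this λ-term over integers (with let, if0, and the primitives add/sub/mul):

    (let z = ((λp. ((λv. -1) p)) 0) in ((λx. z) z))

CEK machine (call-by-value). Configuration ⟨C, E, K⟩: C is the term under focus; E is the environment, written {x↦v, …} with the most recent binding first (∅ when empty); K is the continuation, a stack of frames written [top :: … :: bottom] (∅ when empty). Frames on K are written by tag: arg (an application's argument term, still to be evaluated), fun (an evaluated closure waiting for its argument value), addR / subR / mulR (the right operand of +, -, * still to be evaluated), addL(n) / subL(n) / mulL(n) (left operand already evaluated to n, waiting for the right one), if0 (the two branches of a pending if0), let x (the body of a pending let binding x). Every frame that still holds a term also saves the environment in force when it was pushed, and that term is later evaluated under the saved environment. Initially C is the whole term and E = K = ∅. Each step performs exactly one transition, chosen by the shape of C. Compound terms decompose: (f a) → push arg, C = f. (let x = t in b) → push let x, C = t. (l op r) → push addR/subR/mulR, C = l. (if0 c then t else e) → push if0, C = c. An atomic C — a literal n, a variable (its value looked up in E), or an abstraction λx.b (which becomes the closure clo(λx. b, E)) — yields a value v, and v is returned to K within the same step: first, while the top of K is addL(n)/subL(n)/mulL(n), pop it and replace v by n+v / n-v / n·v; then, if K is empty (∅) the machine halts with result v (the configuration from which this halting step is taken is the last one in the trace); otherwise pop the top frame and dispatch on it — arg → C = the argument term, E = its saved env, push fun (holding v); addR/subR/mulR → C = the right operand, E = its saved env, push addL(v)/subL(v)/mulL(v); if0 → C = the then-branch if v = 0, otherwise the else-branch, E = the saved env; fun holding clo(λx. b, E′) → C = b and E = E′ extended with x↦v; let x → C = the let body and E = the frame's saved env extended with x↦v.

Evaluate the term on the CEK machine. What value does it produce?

Answer: -1

Machine steps:
step 0: [C=(let z = ((λp. ((λv. -1) p)) 0) in ((λx. z) z)) | E=∅ | K=∅]
step 1: [C=((λp. ((λv. -1) p)) 0) | E=∅ | K=[let z]]
step 2: [C=(λp. ((λv. -1) p)) | E=∅ | K=[arg :: let z]]
step 3: [C=0 | E=∅ | K=[fun :: let z]]
step 4: [C=((λv. -1) p) | E={p↦0} | K=[let z]]
step 5: [C=(λv. -1) | E={p↦0} | K=[arg :: let z]]
step 6: [C=p | E={p↦0} | K=[fun :: let z]]
step 7: [C=-1 | E={v↦0, p↦0} | K=[let z]]
step 8: [C=((λx. z) z) | E={z↦-1} | K=∅]
step 9: [C=(λx. z) | E={z↦-1} | K=[arg]]
step 10: [C=z | E={z↦-1} | K=[fun]]
step 11: [C=z | E={x↦-1, z↦-1} | K=∅]
→ final value -1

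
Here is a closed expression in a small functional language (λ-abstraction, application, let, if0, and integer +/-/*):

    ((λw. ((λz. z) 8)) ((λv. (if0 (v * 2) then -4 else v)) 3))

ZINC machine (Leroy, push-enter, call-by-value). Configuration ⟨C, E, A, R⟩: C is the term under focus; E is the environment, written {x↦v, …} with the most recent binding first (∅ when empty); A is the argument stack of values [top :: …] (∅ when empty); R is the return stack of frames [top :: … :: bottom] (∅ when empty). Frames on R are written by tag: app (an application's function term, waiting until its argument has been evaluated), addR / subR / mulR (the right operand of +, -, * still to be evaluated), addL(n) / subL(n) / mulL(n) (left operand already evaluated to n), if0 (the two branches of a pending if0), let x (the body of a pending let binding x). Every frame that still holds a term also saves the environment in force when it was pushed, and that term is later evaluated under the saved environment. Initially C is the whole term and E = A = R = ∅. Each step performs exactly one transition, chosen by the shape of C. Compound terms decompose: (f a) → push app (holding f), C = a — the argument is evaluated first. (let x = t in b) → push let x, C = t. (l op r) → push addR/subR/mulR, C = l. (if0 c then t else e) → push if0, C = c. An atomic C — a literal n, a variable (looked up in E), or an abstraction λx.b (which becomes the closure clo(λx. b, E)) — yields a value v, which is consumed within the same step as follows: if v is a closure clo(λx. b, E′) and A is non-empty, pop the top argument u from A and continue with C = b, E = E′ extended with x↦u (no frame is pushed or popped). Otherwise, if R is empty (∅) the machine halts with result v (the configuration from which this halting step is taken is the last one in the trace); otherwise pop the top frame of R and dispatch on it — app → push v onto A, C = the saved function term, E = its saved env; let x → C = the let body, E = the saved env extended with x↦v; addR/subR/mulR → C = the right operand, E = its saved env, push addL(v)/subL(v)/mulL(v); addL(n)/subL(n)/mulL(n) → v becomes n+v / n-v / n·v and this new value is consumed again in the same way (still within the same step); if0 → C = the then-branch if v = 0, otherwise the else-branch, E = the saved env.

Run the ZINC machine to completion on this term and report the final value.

Answer: 8

Derivation:
[0] [C=((λw. ((λz. z) 8)) ((λv. (if0 (v * 2) then -4 else v)) 3)) | E=∅ | A=∅ | R=∅]
[1] [C=((λv. (if0 (v * 2) then -4 else v)) 3) | E=∅ | A=∅ | R=[app]]
[2] [C=3 | E=∅ | A=∅ | R=[app :: app]]
[3] [C=(λv. (if0 (v * 2) then -4 else v)) | E=∅ | A=[3] | R=[app]]
[4] [C=(if0 (v * 2) then -4 else v) | E={v↦3} | A=∅ | R=[app]]
[5] [C=(v * 2) | E={v↦3} | A=∅ | R=[if0 :: app]]
[6] [C=v | E={v↦3} | A=∅ | R=[mulR :: if0 :: app]]
[7] [C=2 | E={v↦3} | A=∅ | R=[mulL(3) :: if0 :: app]]
[8] [C=v | E={v↦3} | A=∅ | R=[app]]
[9] [C=(λw. ((λz. z) 8)) | E=∅ | A=[3] | R=∅]
[10] [C=((λz. z) 8) | E={w↦3} | A=∅ | R=∅]
[11] [C=8 | E={w↦3} | A=∅ | R=[app]]
[12] [C=(λz. z) | E={w↦3} | A=[8] | R=∅]
[13] [C=z | E={z↦8, w↦3} | A=∅ | R=∅]
→ final value 8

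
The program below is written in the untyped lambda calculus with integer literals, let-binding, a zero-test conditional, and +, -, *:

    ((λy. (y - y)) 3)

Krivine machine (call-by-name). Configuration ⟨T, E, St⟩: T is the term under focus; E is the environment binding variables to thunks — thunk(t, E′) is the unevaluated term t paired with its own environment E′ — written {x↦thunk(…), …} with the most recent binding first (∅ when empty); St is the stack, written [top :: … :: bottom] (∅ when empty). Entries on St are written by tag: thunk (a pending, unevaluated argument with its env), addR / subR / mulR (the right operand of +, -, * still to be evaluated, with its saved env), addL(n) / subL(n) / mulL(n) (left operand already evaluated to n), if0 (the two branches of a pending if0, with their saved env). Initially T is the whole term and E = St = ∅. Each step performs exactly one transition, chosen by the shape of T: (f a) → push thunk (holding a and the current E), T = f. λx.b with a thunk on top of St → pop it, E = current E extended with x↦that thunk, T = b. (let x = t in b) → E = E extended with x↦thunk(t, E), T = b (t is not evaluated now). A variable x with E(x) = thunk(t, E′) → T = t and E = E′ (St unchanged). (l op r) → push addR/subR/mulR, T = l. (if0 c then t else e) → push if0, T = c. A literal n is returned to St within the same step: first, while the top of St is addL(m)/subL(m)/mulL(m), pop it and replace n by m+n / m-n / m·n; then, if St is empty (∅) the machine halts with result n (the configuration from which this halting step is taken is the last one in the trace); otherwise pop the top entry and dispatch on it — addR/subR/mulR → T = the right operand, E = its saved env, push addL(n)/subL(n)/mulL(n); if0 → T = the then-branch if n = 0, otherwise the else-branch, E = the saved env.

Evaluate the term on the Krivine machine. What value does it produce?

0. ⟨T=((λy. (y - y)) 3); E=∅; St=∅⟩
1. ⟨T=(λy. (y - y)); E=∅; St=[thunk]⟩
2. ⟨T=(y - y); E={y↦thunk(3, ∅)}; St=∅⟩
3. ⟨T=y; E={y↦thunk(3, ∅)}; St=[subR]⟩
4. ⟨T=3; E=∅; St=[subR]⟩
5. ⟨T=y; E={y↦thunk(3, ∅)}; St=[subL(3)]⟩
6. ⟨T=3; E=∅; St=[subL(3)]⟩
→ final value 0

Answer: 0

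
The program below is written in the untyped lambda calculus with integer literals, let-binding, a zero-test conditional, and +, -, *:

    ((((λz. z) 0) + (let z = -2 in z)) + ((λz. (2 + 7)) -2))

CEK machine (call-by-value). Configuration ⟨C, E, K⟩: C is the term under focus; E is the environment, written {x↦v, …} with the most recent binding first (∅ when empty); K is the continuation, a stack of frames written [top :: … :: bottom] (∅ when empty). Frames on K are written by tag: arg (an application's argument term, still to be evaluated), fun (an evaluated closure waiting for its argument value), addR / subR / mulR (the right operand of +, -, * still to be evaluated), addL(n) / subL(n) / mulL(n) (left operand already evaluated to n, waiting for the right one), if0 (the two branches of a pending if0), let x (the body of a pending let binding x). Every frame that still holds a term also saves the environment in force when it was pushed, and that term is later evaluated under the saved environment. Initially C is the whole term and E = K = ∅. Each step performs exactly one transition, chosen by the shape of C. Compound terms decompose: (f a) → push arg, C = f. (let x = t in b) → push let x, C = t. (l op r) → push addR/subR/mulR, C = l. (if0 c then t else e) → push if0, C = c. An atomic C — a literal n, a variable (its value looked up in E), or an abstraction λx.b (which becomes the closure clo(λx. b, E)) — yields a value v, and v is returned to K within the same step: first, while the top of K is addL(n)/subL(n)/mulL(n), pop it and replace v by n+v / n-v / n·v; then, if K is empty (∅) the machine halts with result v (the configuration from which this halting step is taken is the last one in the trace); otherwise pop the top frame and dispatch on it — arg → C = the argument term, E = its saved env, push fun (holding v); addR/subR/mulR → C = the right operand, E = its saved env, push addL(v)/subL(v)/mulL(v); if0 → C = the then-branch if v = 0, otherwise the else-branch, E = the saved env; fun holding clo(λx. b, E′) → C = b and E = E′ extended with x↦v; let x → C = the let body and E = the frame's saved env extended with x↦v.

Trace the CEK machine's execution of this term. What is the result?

Answer: 7

Derivation:
[0] [C=((((λz. z) 0) + (let z = -2 in z)) + ((λz. (2 + 7)) -2)) | E=∅ | K=∅]
[1] [C=(((λz. z) 0) + (let z = -2 in z)) | E=∅ | K=[addR]]
[2] [C=((λz. z) 0) | E=∅ | K=[addR :: addR]]
[3] [C=(λz. z) | E=∅ | K=[arg :: addR :: addR]]
[4] [C=0 | E=∅ | K=[fun :: addR :: addR]]
[5] [C=z | E={z↦0} | K=[addR :: addR]]
[6] [C=(let z = -2 in z) | E=∅ | K=[addL(0) :: addR]]
[7] [C=-2 | E=∅ | K=[let z :: addL(0) :: addR]]
[8] [C=z | E={z↦-2} | K=[addL(0) :: addR]]
[9] [C=((λz. (2 + 7)) -2) | E=∅ | K=[addL(-2)]]
[10] [C=(λz. (2 + 7)) | E=∅ | K=[arg :: addL(-2)]]
[11] [C=-2 | E=∅ | K=[fun :: addL(-2)]]
[12] [C=(2 + 7) | E={z↦-2} | K=[addL(-2)]]
[13] [C=2 | E={z↦-2} | K=[addR :: addL(-2)]]
[14] [C=7 | E={z↦-2} | K=[addL(2) :: addL(-2)]]
→ final value 7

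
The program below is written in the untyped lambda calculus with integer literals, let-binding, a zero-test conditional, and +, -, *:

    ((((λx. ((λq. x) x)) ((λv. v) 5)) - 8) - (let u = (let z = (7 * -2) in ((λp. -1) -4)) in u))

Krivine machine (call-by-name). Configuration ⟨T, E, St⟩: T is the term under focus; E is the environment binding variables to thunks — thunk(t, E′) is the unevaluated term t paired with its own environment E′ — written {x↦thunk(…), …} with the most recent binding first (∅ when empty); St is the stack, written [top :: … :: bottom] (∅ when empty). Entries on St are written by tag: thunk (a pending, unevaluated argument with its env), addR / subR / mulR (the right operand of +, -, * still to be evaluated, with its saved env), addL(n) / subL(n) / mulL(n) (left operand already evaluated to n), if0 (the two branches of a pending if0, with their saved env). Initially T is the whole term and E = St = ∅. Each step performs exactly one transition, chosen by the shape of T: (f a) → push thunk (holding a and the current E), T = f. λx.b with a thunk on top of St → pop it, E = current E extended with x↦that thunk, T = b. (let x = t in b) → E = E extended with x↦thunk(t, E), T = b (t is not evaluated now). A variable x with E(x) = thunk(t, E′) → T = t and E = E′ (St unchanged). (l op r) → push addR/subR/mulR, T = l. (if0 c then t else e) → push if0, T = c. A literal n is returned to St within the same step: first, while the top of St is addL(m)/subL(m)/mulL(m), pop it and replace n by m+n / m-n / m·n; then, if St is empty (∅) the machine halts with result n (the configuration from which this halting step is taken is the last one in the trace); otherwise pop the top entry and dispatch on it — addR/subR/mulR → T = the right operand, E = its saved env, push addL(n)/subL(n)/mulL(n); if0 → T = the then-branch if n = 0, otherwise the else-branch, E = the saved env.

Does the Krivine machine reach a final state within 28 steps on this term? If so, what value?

0. <T=((((λx. ((λq. x) x)) ((λv. v) 5)) - 8) - (let u = (let z = (7 * -2) in ((λp. -1) -4)) in u)), E=∅, St=∅>
1. <T=(((λx. ((λq. x) x)) ((λv. v) 5)) - 8), E=∅, St=[subR]>
2. <T=((λx. ((λq. x) x)) ((λv. v) 5)), E=∅, St=[subR :: subR]>
3. <T=(λx. ((λq. x) x)), E=∅, St=[thunk :: subR :: subR]>
4. <T=((λq. x) x), E={x↦thunk(((λv. v) 5), ∅)}, St=[subR :: subR]>
5. <T=(λq. x), E={x↦thunk(((λv. v) 5), ∅)}, St=[thunk :: subR :: subR]>
6. <T=x, E={q↦thunk(x, {x↦thunk(((λv. v) 5), ∅)}), x↦thunk(((λv. v) 5), ∅)}, St=[subR :: subR]>
7. <T=((λv. v) 5), E=∅, St=[subR :: subR]>
8. <T=(λv. v), E=∅, St=[thunk :: subR :: subR]>
9. <T=v, E={v↦thunk(5, ∅)}, St=[subR :: subR]>
10. <T=5, E=∅, St=[subR :: subR]>
11. <T=8, E=∅, St=[subL(5) :: subR]>
12. <T=(let u = (let z = (7 * -2) in ((λp. -1) -4)) in u), E=∅, St=[subL(-3)]>
13. <T=u, E={u↦thunk((let z = (7 * -2) in ((λp. -1) -4)), ∅)}, St=[subL(-3)]>
14. <T=(let z = (7 * -2) in ((λp. -1) -4)), E=∅, St=[subL(-3)]>
15. <T=((λp. -1) -4), E={z↦thunk((7 * -2), ∅)}, St=[subL(-3)]>
16. <T=(λp. -1), E={z↦thunk((7 * -2), ∅)}, St=[thunk :: subL(-3)]>
17. <T=-1, E={p↦thunk(-4, {z↦thunk((7 * -2), ∅)}), z↦thunk((7 * -2), ∅)}, St=[subL(-3)]>
→ final value -2

Answer: -2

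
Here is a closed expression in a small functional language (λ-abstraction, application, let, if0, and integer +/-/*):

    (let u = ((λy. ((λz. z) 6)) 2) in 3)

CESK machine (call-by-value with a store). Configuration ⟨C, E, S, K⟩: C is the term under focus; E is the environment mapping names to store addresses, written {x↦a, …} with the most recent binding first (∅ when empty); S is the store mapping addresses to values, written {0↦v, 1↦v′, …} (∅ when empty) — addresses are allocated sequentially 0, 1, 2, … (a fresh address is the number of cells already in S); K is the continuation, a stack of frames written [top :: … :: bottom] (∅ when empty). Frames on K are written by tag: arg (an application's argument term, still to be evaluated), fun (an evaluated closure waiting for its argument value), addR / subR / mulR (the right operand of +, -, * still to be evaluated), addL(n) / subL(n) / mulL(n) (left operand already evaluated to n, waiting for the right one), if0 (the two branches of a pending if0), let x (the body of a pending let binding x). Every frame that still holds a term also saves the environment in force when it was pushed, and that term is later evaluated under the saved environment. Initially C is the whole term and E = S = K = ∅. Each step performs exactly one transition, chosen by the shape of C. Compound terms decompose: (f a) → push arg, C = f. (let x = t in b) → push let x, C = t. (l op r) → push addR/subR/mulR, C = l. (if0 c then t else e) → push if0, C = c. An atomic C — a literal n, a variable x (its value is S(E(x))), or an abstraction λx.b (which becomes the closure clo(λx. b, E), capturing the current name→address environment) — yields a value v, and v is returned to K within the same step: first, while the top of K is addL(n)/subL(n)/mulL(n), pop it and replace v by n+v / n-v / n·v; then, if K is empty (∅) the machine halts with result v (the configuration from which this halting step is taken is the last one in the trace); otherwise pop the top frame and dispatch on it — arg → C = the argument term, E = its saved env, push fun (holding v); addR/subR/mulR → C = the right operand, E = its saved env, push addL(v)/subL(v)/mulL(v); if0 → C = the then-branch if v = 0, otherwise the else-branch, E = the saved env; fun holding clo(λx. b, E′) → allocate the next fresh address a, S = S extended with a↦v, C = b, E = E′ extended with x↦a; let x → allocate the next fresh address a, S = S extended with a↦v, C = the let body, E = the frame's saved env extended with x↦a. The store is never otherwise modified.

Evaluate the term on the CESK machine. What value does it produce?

Answer: 3

Execution trace:
0. ⟨C=(let u = ((λy. ((λz. z) 6)) 2) in 3); E=∅; S=∅; K=∅⟩
1. ⟨C=((λy. ((λz. z) 6)) 2); E=∅; S=∅; K=[let u]⟩
2. ⟨C=(λy. ((λz. z) 6)); E=∅; S=∅; K=[arg :: let u]⟩
3. ⟨C=2; E=∅; S=∅; K=[fun :: let u]⟩
4. ⟨C=((λz. z) 6); E={y↦0}; S={0↦2}; K=[let u]⟩
5. ⟨C=(λz. z); E={y↦0}; S={0↦2}; K=[arg :: let u]⟩
6. ⟨C=6; E={y↦0}; S={0↦2}; K=[fun :: let u]⟩
7. ⟨C=z; E={z↦1, y↦0}; S={0↦2, 1↦6}; K=[let u]⟩
8. ⟨C=3; E={u↦2}; S={0↦2, 1↦6, 2↦6}; K=∅⟩
→ final value 3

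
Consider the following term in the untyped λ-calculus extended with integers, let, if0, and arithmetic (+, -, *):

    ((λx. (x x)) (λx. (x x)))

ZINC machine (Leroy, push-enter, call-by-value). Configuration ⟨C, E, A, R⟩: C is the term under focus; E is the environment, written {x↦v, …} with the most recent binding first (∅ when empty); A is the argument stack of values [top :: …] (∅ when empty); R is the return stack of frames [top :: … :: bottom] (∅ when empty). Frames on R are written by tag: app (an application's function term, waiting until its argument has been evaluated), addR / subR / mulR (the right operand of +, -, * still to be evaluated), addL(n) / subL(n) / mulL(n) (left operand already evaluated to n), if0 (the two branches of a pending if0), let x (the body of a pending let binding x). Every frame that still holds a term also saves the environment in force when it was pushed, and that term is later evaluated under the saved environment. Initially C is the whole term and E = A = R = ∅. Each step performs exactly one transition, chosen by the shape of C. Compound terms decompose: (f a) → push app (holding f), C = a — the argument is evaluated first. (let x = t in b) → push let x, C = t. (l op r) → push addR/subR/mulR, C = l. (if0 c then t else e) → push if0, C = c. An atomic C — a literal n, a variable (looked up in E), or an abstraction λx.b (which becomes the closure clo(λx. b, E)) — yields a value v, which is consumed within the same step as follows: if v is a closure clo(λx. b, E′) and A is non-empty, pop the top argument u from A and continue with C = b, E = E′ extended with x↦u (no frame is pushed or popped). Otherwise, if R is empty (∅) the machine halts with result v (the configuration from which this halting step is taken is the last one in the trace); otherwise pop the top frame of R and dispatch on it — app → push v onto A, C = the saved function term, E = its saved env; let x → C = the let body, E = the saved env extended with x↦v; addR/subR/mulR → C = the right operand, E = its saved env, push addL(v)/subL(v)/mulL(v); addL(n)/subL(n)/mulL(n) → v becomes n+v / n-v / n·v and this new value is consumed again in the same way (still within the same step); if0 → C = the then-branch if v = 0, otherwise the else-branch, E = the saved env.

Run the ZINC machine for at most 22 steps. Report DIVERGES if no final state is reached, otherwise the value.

step 0: [C=((λx. (x x)) (λx. (x x))) | E=∅ | A=∅ | R=∅]
step 1: [C=(λx. (x x)) | E=∅ | A=∅ | R=[app]]
step 2: [C=(λx. (x x)) | E=∅ | A=[clo(λx. (x x), ∅)] | R=∅]
step 3: [C=(x x) | E={x↦clo(λx. (x x), ∅)} | A=∅ | R=∅]
step 4: [C=x | E={x↦clo(λx. (x x), ∅)} | A=∅ | R=[app]]
step 5: [C=x | E={x↦clo(λx. (x x), ∅)} | A=[clo(λx. (x x), ∅)] | R=∅]
… configuration repeats with period 3 (steps 3–5 recur indefinitely) …

Answer: DIVERGES (no final state within 22 steps)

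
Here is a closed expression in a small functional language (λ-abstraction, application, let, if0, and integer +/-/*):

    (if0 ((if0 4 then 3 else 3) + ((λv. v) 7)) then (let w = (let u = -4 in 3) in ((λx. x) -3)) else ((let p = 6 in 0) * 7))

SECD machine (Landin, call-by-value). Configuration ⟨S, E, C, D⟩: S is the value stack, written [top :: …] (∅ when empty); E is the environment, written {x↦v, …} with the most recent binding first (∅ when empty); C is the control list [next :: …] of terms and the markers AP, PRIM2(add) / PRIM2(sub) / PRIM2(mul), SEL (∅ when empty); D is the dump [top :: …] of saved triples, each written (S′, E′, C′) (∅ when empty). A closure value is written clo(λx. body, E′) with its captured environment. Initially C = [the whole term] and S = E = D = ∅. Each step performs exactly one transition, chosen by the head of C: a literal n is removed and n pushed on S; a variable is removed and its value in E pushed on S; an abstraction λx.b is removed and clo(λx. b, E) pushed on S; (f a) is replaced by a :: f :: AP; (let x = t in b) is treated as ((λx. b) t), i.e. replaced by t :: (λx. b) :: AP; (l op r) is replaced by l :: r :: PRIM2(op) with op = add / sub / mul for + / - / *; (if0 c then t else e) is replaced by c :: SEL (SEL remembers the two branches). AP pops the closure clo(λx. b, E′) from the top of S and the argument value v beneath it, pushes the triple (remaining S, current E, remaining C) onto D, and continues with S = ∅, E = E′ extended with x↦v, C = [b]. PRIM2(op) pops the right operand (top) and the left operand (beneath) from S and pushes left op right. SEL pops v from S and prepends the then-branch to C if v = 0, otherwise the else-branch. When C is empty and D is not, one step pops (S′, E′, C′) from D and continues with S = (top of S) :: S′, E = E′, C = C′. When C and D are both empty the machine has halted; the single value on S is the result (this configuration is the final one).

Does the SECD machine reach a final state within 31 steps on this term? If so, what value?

Answer: 0

Machine steps:
t=0: [S=∅ | E=∅ | C=[(if0 ((if0 4 then 3 else 3) + ((λv. v) 7)) then (let w = (let u = -4 in 3) in ((λx. x) -3)) else ((let p = 6 in 0) * 7))] | D=∅]
t=1: [S=∅ | E=∅ | C=[((if0 4 then 3 else 3) + ((λv. v) 7)) :: SEL] | D=∅]
t=2: [S=∅ | E=∅ | C=[(if0 4 then 3 else 3) :: ((λv. v) 7) :: PRIM2(add) :: SEL] | D=∅]
t=3: [S=∅ | E=∅ | C=[4 :: SEL :: ((λv. v) 7) :: PRIM2(add) :: SEL] | D=∅]
t=4: [S=[4] | E=∅ | C=[SEL :: ((λv. v) 7) :: PRIM2(add) :: SEL] | D=∅]
t=5: [S=∅ | E=∅ | C=[3 :: ((λv. v) 7) :: PRIM2(add) :: SEL] | D=∅]
t=6: [S=[3] | E=∅ | C=[((λv. v) 7) :: PRIM2(add) :: SEL] | D=∅]
t=7: [S=[3] | E=∅ | C=[7 :: (λv. v) :: AP :: PRIM2(add) :: SEL] | D=∅]
t=8: [S=[7 :: 3] | E=∅ | C=[(λv. v) :: AP :: PRIM2(add) :: SEL] | D=∅]
t=9: [S=[clo(λv. v, ∅) :: 7 :: 3] | E=∅ | C=[AP :: PRIM2(add) :: SEL] | D=∅]
t=10: [S=∅ | E={v↦7} | C=[v] | D=[([3], ∅, [PRIM2(add) :: SEL])]]
t=11: [S=[7] | E={v↦7} | C=∅ | D=[([3], ∅, [PRIM2(add) :: SEL])]]
t=12: [S=[7 :: 3] | E=∅ | C=[PRIM2(add) :: SEL] | D=∅]
t=13: [S=[10] | E=∅ | C=[SEL] | D=∅]
t=14: [S=∅ | E=∅ | C=[((let p = 6 in 0) * 7)] | D=∅]
t=15: [S=∅ | E=∅ | C=[(let p = 6 in 0) :: 7 :: PRIM2(mul)] | D=∅]
t=16: [S=∅ | E=∅ | C=[6 :: (λp. 0) :: AP :: 7 :: PRIM2(mul)] | D=∅]
t=17: [S=[6] | E=∅ | C=[(λp. 0) :: AP :: 7 :: PRIM2(mul)] | D=∅]
t=18: [S=[clo(λp. 0, ∅) :: 6] | E=∅ | C=[AP :: 7 :: PRIM2(mul)] | D=∅]
t=19: [S=∅ | E={p↦6} | C=[0] | D=[(∅, ∅, [7 :: PRIM2(mul)])]]
t=20: [S=[0] | E={p↦6} | C=∅ | D=[(∅, ∅, [7 :: PRIM2(mul)])]]
t=21: [S=[0] | E=∅ | C=[7 :: PRIM2(mul)] | D=∅]
t=22: [S=[7 :: 0] | E=∅ | C=[PRIM2(mul)] | D=∅]
t=23: [S=[0] | E=∅ | C=∅ | D=∅]
→ final value 0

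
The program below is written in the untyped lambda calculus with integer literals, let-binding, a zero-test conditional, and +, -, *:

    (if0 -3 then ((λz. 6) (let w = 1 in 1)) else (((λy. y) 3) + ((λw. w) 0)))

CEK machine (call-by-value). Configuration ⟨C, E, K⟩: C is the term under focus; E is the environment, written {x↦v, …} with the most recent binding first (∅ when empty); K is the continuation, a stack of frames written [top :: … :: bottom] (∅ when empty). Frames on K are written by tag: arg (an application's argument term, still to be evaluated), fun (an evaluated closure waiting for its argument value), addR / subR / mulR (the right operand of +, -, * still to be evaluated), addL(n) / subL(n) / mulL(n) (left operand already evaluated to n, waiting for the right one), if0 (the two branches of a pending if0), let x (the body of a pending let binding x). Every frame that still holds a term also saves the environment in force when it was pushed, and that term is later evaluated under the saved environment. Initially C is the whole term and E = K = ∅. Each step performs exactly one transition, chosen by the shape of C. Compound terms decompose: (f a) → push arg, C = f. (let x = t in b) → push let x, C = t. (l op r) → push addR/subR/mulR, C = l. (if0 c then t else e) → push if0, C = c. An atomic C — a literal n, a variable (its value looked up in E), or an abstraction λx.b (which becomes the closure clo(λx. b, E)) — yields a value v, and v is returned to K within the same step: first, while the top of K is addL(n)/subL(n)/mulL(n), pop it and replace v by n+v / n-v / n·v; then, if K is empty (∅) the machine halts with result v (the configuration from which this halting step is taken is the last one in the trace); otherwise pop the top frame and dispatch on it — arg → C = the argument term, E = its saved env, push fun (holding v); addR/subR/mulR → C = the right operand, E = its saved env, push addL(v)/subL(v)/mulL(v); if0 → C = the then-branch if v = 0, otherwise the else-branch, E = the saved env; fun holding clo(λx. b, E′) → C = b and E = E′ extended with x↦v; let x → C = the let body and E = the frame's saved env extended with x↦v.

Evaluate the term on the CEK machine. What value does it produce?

[0] <C=(if0 -3 then ((λz. 6) (let w = 1 in 1)) else (((λy. y) 3) + ((λw. w) 0))), E=∅, K=∅>
[1] <C=-3, E=∅, K=[if0]>
[2] <C=(((λy. y) 3) + ((λw. w) 0)), E=∅, K=∅>
[3] <C=((λy. y) 3), E=∅, K=[addR]>
[4] <C=(λy. y), E=∅, K=[arg :: addR]>
[5] <C=3, E=∅, K=[fun :: addR]>
[6] <C=y, E={y↦3}, K=[addR]>
[7] <C=((λw. w) 0), E=∅, K=[addL(3)]>
[8] <C=(λw. w), E=∅, K=[arg :: addL(3)]>
[9] <C=0, E=∅, K=[fun :: addL(3)]>
[10] <C=w, E={w↦0}, K=[addL(3)]>
→ final value 3

Answer: 3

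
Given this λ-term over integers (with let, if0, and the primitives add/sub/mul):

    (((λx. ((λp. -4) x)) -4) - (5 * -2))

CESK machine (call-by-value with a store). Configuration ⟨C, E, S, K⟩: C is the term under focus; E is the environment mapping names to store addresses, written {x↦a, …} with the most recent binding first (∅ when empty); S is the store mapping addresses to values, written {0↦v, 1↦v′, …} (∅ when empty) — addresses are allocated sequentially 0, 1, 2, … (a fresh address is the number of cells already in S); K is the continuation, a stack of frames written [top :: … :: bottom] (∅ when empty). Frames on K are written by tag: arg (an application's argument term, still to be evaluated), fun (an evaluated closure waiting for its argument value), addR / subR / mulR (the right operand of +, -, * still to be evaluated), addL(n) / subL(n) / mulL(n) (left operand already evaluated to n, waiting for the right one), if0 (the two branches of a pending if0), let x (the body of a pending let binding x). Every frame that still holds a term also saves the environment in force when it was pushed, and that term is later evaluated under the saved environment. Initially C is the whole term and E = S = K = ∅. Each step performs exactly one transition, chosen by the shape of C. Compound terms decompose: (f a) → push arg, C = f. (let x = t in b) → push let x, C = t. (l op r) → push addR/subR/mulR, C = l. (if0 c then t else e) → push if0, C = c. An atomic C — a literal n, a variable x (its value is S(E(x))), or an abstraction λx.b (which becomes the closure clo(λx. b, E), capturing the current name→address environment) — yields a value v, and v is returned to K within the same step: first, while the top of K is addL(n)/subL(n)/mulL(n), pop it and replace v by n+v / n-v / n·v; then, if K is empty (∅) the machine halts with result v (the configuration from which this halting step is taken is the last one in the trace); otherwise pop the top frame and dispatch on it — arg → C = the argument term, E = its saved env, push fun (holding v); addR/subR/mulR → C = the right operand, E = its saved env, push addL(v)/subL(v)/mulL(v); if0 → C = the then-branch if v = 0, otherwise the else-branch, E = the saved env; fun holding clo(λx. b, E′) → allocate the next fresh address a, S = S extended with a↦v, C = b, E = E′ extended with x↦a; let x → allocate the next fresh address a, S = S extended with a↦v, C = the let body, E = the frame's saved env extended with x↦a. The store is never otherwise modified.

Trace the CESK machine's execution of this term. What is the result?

Answer: 6

Execution trace:
[0] <C=(((λx. ((λp. -4) x)) -4) - (5 * -2)), E=∅, S=∅, K=∅>
[1] <C=((λx. ((λp. -4) x)) -4), E=∅, S=∅, K=[subR]>
[2] <C=(λx. ((λp. -4) x)), E=∅, S=∅, K=[arg :: subR]>
[3] <C=-4, E=∅, S=∅, K=[fun :: subR]>
[4] <C=((λp. -4) x), E={x↦0}, S={0↦-4}, K=[subR]>
[5] <C=(λp. -4), E={x↦0}, S={0↦-4}, K=[arg :: subR]>
[6] <C=x, E={x↦0}, S={0↦-4}, K=[fun :: subR]>
[7] <C=-4, E={p↦1, x↦0}, S={0↦-4, 1↦-4}, K=[subR]>
[8] <C=(5 * -2), E=∅, S={0↦-4, 1↦-4}, K=[subL(-4)]>
[9] <C=5, E=∅, S={0↦-4, 1↦-4}, K=[mulR :: subL(-4)]>
[10] <C=-2, E=∅, S={0↦-4, 1↦-4}, K=[mulL(5) :: subL(-4)]>
→ final value 6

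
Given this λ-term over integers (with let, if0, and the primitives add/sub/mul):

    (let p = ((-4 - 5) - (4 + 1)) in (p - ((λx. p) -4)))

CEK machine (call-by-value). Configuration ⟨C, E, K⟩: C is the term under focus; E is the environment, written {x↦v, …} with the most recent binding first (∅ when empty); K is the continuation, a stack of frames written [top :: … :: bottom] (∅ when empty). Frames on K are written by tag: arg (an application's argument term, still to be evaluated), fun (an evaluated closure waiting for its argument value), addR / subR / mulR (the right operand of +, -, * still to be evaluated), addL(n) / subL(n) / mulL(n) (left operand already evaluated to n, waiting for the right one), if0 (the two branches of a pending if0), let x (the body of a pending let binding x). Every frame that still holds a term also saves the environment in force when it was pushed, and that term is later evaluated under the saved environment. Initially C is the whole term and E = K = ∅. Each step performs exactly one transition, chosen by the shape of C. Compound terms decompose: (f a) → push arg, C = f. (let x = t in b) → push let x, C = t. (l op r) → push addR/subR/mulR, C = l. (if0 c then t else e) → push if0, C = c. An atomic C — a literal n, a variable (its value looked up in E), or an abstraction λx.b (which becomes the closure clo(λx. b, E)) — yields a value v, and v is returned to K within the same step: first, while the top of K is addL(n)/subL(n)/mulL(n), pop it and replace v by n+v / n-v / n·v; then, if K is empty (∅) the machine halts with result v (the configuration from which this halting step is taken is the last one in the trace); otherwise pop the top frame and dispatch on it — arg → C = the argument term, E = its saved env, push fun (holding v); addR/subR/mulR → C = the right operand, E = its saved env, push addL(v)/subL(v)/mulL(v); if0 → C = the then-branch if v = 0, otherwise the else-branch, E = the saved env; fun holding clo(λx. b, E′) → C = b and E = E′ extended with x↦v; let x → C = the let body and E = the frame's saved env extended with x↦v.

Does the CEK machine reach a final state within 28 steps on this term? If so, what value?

Answer: 0

Execution trace:
0. ⟨C=(let p = ((-4 - 5) - (4 + 1)) in (p - ((λx. p) -4))); E=∅; K=∅⟩
1. ⟨C=((-4 - 5) - (4 + 1)); E=∅; K=[let p]⟩
2. ⟨C=(-4 - 5); E=∅; K=[subR :: let p]⟩
3. ⟨C=-4; E=∅; K=[subR :: subR :: let p]⟩
4. ⟨C=5; E=∅; K=[subL(-4) :: subR :: let p]⟩
5. ⟨C=(4 + 1); E=∅; K=[subL(-9) :: let p]⟩
6. ⟨C=4; E=∅; K=[addR :: subL(-9) :: let p]⟩
7. ⟨C=1; E=∅; K=[addL(4) :: subL(-9) :: let p]⟩
8. ⟨C=(p - ((λx. p) -4)); E={p↦-14}; K=∅⟩
9. ⟨C=p; E={p↦-14}; K=[subR]⟩
10. ⟨C=((λx. p) -4); E={p↦-14}; K=[subL(-14)]⟩
11. ⟨C=(λx. p); E={p↦-14}; K=[arg :: subL(-14)]⟩
12. ⟨C=-4; E={p↦-14}; K=[fun :: subL(-14)]⟩
13. ⟨C=p; E={x↦-4, p↦-14}; K=[subL(-14)]⟩
→ final value 0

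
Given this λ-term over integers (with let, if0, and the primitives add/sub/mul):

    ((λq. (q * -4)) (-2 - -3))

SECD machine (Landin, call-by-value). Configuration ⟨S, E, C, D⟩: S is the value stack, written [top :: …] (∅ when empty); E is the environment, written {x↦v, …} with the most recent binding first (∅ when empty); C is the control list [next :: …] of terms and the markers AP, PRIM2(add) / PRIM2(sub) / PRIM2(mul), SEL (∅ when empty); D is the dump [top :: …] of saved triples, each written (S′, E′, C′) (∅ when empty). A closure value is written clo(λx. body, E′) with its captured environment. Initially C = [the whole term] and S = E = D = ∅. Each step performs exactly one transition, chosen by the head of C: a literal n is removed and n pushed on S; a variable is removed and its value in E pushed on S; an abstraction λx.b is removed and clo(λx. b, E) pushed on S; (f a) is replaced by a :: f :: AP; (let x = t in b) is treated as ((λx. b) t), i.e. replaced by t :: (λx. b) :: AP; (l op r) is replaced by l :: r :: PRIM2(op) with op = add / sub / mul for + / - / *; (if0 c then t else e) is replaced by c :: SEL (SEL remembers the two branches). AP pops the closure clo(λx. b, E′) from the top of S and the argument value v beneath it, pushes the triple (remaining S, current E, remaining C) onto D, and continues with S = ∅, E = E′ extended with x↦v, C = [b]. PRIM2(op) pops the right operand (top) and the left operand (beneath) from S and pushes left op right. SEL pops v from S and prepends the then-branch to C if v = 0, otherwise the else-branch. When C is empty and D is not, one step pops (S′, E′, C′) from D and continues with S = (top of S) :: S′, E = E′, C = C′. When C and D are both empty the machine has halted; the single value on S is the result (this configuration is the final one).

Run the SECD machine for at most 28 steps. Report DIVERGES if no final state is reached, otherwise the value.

Answer: -4

Machine steps:
t=0: ⟨S=∅; E=∅; C=[((λq. (q * -4)) (-2 - -3))]; D=∅⟩
t=1: ⟨S=∅; E=∅; C=[(-2 - -3) :: (λq. (q * -4)) :: AP]; D=∅⟩
t=2: ⟨S=∅; E=∅; C=[-2 :: -3 :: PRIM2(sub) :: (λq. (q * -4)) :: AP]; D=∅⟩
t=3: ⟨S=[-2]; E=∅; C=[-3 :: PRIM2(sub) :: (λq. (q * -4)) :: AP]; D=∅⟩
t=4: ⟨S=[-3 :: -2]; E=∅; C=[PRIM2(sub) :: (λq. (q * -4)) :: AP]; D=∅⟩
t=5: ⟨S=[1]; E=∅; C=[(λq. (q * -4)) :: AP]; D=∅⟩
t=6: ⟨S=[clo(λq. (q * -4), ∅) :: 1]; E=∅; C=[AP]; D=∅⟩
t=7: ⟨S=∅; E={q↦1}; C=[(q * -4)]; D=[(∅, ∅, ∅)]⟩
t=8: ⟨S=∅; E={q↦1}; C=[q :: -4 :: PRIM2(mul)]; D=[(∅, ∅, ∅)]⟩
t=9: ⟨S=[1]; E={q↦1}; C=[-4 :: PRIM2(mul)]; D=[(∅, ∅, ∅)]⟩
t=10: ⟨S=[-4 :: 1]; E={q↦1}; C=[PRIM2(mul)]; D=[(∅, ∅, ∅)]⟩
t=11: ⟨S=[-4]; E={q↦1}; C=∅; D=[(∅, ∅, ∅)]⟩
t=12: ⟨S=[-4]; E=∅; C=∅; D=∅⟩
→ final value -4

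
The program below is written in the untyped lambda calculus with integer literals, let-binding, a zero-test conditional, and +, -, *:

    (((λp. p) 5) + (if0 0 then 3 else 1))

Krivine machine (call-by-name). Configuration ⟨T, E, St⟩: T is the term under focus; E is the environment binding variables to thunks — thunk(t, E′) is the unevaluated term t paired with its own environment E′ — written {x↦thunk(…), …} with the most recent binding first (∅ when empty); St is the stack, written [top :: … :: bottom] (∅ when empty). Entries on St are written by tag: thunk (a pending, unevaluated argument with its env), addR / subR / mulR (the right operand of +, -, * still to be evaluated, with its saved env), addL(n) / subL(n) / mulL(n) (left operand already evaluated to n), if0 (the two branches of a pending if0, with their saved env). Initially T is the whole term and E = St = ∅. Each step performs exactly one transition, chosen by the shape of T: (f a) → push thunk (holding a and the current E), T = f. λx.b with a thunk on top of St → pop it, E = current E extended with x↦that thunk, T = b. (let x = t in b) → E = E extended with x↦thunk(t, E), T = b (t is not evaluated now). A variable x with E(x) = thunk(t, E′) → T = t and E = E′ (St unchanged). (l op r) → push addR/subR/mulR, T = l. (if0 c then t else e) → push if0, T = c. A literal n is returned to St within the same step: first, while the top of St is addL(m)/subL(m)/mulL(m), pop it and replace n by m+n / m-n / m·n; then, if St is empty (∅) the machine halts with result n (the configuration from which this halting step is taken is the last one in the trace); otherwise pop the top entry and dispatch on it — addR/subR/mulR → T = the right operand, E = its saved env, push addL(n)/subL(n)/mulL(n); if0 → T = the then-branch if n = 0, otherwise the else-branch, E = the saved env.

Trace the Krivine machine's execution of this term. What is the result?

t=0: [T=(((λp. p) 5) + (if0 0 then 3 else 1)) | E=∅ | St=∅]
t=1: [T=((λp. p) 5) | E=∅ | St=[addR]]
t=2: [T=(λp. p) | E=∅ | St=[thunk :: addR]]
t=3: [T=p | E={p↦thunk(5, ∅)} | St=[addR]]
t=4: [T=5 | E=∅ | St=[addR]]
t=5: [T=(if0 0 then 3 else 1) | E=∅ | St=[addL(5)]]
t=6: [T=0 | E=∅ | St=[if0 :: addL(5)]]
t=7: [T=3 | E=∅ | St=[addL(5)]]
→ final value 8

Answer: 8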